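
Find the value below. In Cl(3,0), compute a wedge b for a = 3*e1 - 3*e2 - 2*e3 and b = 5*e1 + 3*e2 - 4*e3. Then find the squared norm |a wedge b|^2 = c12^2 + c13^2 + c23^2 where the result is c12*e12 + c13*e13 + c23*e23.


a wedge b = (a1*b2 - a2*b1)*e12 + (a1*b3 - a3*b1)*e13 + (a2*b3 - a3*b2)*e23
e12 coeff: 3*3 - (-3)*5 = 9 - (-15) = 24
e13 coeff: 3*(-4) - (-2)*5 = -12 - (-10) = -2
e23 coeff: (-3)*(-4) - (-2)*3 = 12 - (-6) = 18
|a wedge b|^2 = 24^2 + (-2)^2 + 18^2
= 576 + 4 + 324
= 904


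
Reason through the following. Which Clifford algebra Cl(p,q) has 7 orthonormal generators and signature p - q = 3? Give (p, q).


We need p + q = 7 and p - q = 3.
Adding: 2p = 7 + 3 = 10, so p = 5.
Then q = 7 - 5 = 2.
(p, q) = (5, 2)


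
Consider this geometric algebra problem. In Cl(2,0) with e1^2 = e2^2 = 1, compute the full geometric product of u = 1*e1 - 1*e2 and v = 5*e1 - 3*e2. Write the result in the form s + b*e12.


Expand: (1*e1 - 1*e2)(5*e1 - 3*e2)
= 1*5*e1e1 + 1*(-3)*e1e2 + (-1)*5*e2e1 + (-1)*(-3)*e2e2
Using e1^2 = e2^2 = 1, e2e1 = -e1e2:
Scalar part s = 1*5 + (-1)*(-3) = 5 + 3 = 8
Bivector part b = 1*(-3) - (-1)*5 = -3 - (-5) = 2
uv = 8 + 2*e12


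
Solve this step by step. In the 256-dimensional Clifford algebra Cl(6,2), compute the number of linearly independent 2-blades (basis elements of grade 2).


Number of grade-k basis blades in Cl(p,q) with n = p + q is C(n, k).
n = 6 + 2 = 8
C(8, 2) = 8! / (2! * 6!)
= 40320 / (2 * 720)
= 28


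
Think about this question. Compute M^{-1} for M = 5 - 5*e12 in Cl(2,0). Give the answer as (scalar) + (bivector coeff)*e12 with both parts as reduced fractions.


M = 5 - 5*e12, where e12^2 = -1.
Since M commutes with its reverse ~M = a - b*e12, M * ~M = a^2 - b^2*e12^2 = a^2 + b^2.
So M^{-1} = ~M / (a^2 + b^2) = (a - b*e12)/(a^2 + b^2).
a^2 + b^2 = 25 + 25 = 50
Scalar part = 5/50 = 1/10
Bivector coeff = 5/50 = 1/10
M^{-1} = 1/10 + 1/10*e12


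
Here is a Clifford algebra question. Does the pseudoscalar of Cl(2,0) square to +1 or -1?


The pseudoscalar I = e1...e_n (product of all n generators) of Cl(p,q) satisfies I^2 = (-1)^(q + n(n-1)/2).
p = 2, q = 0, n = p + q = 2
n(n-1)/2 = 2 * 1 / 2 = 1
Exponent = q + n(n-1)/2 = 0 + 1 = 1
I^2 = (-1)^1 = -1


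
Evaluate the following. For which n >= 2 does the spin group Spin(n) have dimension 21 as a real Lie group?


dim Spin(n) = dim so(n) = n(n-1)/2.
Solve n(n-1)/2 = 21, i.e. n^2 - n - 42 = 0.
Discriminant = 1 + 8*21 = 169
n = (1 + sqrt(169))/2 = (1 + 13)/2 = 7


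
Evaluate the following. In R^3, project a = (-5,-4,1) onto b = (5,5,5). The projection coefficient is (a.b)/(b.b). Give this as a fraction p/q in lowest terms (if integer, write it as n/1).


Projection coefficient = (a . b) / (b . b)
a . b = (-5)*5 + (-4)*5 + 1*5
= -25 + (-20) + 5 = -40
b . b = 5^2 + 5^2 + 5^2
= 25 + 25 + 25 = 75
Coefficient = -40/75
In lowest terms: -8/15


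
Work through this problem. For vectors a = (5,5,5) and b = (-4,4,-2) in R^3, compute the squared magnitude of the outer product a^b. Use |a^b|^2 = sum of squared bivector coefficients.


a wedge b = (a1*b2 - a2*b1)*e12 + (a1*b3 - a3*b1)*e13 + (a2*b3 - a3*b2)*e23
e12 coeff: 5*4 - 5*(-4) = 20 - (-20) = 40
e13 coeff: 5*(-2) - 5*(-4) = -10 - (-20) = 10
e23 coeff: 5*(-2) - 5*4 = -10 - 20 = -30
|a wedge b|^2 = 40^2 + 10^2 + (-30)^2
= 1600 + 100 + 900
= 2600


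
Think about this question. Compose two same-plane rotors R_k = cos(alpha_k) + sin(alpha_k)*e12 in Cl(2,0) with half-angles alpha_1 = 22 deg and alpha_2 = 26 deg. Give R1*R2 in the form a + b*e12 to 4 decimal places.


Same-plane rotors commute and their half-angles add:
R1*R2 = cos(a1 + a2) + sin(a1 + a2)*e12.
a1 + a2 = 22 + 26 = 48 deg
cos(48 deg) = 0.6691
sin(48 deg) = 0.7431
R1*R2 = 0.6691 + 0.7431*e12


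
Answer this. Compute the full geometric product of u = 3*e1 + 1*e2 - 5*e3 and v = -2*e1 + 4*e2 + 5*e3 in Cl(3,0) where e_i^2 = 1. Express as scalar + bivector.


In Cl(3,0): e_i^2 = 1, e_ie_j = -e_je_i for i != j.
Scalar part = u . v = 3*(-2) + 1*4 + (-5)*5
= -6 + 4 + (-25) = -27
e12 coeff = 3*4 - 1*(-2) = 12 - (-2) = 14
e13 coeff = 3*5 - (-5)*(-2) = 15 - 10 = 5
e23 coeff = 1*5 - (-5)*4 = 5 - (-20) = 25
uv = -27 + 14*e12 + 5*e13 + 25*e23


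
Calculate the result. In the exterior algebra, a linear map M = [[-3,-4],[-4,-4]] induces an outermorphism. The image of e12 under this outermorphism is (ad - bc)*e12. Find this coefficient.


The outermorphism of a linear map f sends e1^e2 to f(e1)^f(e2).
f(e1) = -3*e1 - 4*e2
f(e2) = -4*e1 - 4*e2
f(e1) ^ f(e2) = (-3*e1 - 4*e2) ^ (-4*e1 - 4*e2)
= (-3)*(-4)*e12 + (-4)*(-4)*e21
= (12 - 16)*e12
= -4*e12
Coefficient = -4


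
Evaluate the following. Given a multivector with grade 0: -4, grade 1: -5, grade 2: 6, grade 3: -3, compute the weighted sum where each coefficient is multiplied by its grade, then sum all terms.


Grade-weighted sum = sum of grade_k * coefficient_k
0*(-4) = 0
1*(-5) = -5
2*6 = 12
3*(-3) = -9
Total = 0 + (-5) + 12 + (-9) = -2


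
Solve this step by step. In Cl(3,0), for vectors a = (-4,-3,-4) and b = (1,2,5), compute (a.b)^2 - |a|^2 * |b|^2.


a . b = (-4)*1 + (-3)*2 + (-4)*5
= -4 + (-6) + (-20) = -30
|a|^2 = (-4)^2 + (-3)^2 + (-4)^2 = 41
|b|^2 = 1^2 + 2^2 + 5^2 = 30
(a.b)^2 = (-30)^2 = 900
|a|^2 * |b|^2 = 41 * 30 = 1230
Result = 900 - 1230 = -330


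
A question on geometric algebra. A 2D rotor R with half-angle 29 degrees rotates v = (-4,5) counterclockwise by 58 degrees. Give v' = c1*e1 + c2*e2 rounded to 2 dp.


Rotor R = cos(29deg) - sin(29deg)*e12
Rotation angle theta = 2 * 29 = 58 degrees
v' = R*v*~R rotates v by theta.
cos(58deg) = 0.5299, sin(58deg) = 0.8480
v'_1 = -4*cos(58deg) - 5*sin(58deg)
= -4*0.5299 - 5*0.8480
= -6.36
v'_2 = -4*sin(58deg) + 5*cos(58deg)
= -4*0.8480 + 5*0.5299
= -0.74
v' = -6.36*e1 - 0.74*e2


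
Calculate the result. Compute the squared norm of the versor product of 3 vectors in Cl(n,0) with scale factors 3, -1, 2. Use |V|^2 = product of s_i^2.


Each vector v_i has |v_i|^2 = s_i^2
Squared scales: 3^2 = 9, (-1)^2 = 1, 2^2 = 4
|V|^2 = 9 * 1 * 4
= 36


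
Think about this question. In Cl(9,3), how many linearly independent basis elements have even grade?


Even subalgebra dimension = 2^(n-1)
n = 9 + 3 = 12
2^(12 - 1) = 2^11 = 2048
Verification: sum of C(12,k) for even k = 1 + 66 + 495 + 924 + 495 + 66 + 1 = 2048
Result = 2048


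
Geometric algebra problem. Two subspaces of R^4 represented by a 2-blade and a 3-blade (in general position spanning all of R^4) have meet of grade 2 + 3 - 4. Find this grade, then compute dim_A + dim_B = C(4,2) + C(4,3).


Meet grade = grade(A) + grade(B) - n
= 2 + 3 - 4 = 1
C(4,2) = 6
C(4,3) = 4
dim_A + dim_B = 6 + 4 = 10


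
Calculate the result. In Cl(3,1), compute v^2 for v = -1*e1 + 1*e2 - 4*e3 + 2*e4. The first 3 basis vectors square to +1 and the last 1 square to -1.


v^2 = sum of c_i^2 * e_i^2
Positive signature terms (e_i^2 = +1): (-1)^2 + 1^2 + (-4)^2 = 18
Negative signature terms (e_j^2 = -1): 2^2 = 4
v^2 = 18 - 4 = 14


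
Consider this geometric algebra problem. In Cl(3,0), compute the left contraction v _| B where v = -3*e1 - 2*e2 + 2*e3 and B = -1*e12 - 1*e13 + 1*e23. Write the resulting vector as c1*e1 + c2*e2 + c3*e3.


Left contraction v _| B = <vB>_1 (grade-1 part of the geometric product vB).
Using e1_|e12 = e2, e2_|e12 = -e1, e1_|e13 = e3, e3_|e13 = -e1, e2_|e23 = e3, e3_|e23 = -e2:
e1 coeff: -v2*b12 - v3*b13 = -(-2)*(-1) - (2)*(-1) = 0
e2 coeff: v1*b12 - v3*b23 = (-3)*(-1) - (2)*(1) = 1
e3 coeff: v1*b13 + v2*b23 = (-3)*(-1) + (-2)*(1) = 1
v _| B = 0*e1 + 1*e2 + 1*e3


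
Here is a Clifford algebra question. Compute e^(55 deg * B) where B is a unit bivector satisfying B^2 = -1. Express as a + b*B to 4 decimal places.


For a unit bivector B with B^2 = -1, the exponential series gives
e^(theta*B) = cos(theta) + sin(theta)*B (the GA analogue of Euler's formula).
theta = 55 degrees = 0.959931 rad
cos(55 deg) = 0.5736
sin(55 deg) = 0.8192
exp(theta*B) = 0.5736 + 0.8192*B


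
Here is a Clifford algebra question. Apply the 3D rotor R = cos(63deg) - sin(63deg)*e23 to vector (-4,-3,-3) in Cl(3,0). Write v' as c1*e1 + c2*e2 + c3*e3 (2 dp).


Rotor R = cos(63deg) - sin(63deg)*e23
Rotation angle theta = 2 * 63 = 126 degrees in the e23 plane (e2 -> e3).
The component perpendicular to the plane (e1) is invariant: v'_1 = v1 = -4.00
cos(126deg) = -0.5878, sin(126deg) = 0.8090
v'_2 = v2*cos(theta) - v3*sin(theta) = -3*(-0.5878) - (-3)*0.8090 = 4.19
v'_3 = v2*sin(theta) + v3*cos(theta) = -3*0.8090 + (-3)*(-0.5878) = -0.66
v' = -4.00*e1 + 4.19*e2 - 0.66*e3


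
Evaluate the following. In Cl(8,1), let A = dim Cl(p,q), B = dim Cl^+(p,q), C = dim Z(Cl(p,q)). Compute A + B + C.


n = 8 + 1 = 9
Total dim = 2^9 = 512
Even subalgebra dim = 2^8 = 256
n is odd, so center dim = 2
Sum = 512 + 256 + 2 = 770


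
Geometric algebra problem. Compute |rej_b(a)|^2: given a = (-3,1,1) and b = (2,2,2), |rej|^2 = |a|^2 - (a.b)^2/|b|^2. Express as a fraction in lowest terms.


|a|^2 = (-3)^2 + 1^2 + 1^2 = 11
|b|^2 = 2^2 + 2^2 + 2^2 = 12
a . b = (-3)*2 + 1*2 + 1*2 = -2
(a.b)^2 = (-2)^2 = 4
|rej|^2 = 11 - 4/12
= (132 - 4)/12
= 128/12
In lowest terms: 32/3


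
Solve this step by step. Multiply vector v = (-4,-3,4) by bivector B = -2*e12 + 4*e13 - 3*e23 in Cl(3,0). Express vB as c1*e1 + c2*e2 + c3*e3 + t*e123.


vB has grade-1 (vector) and grade-3 (trivector) parts: vB = (v _| B) + (v ^ B).
Vector part <vB>_1:
  e1: -v2*b12 - v3*b13 = -(-3)*(-2) - (4)*(4) = -22
  e2: v1*b12 - v3*b23 = (-4)*(-2) - (4)*(-3) = 20
  e3: v1*b13 + v2*b23 = (-4)*(4) + (-3)*(-3) = -7
Trivector part <vB>_3:
  e123: v1*b23 - v2*b13 + v3*b12 = (-4)*(-3) - (-3)*(4) + (4)*(-2) = 16
vB = -22*e1 + 20*e2 - 7*e3 + 16*e123


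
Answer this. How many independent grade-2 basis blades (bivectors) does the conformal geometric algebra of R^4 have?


The conformal model of R^4 uses Cl(5,1) with m = 4 + 2 = 6 generators.
Number of grade-2 blades = C(m, 2) = C(6, 2)
= 6*5/2 = 15


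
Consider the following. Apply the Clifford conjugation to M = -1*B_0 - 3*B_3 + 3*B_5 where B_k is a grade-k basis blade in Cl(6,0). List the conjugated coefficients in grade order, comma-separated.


Clifford conjugate sign for grade k: (-1)^(k(k+1)/2)
Grade 0: (-1)^(0*1/2) = (-1)^0 = 1, coeff -1 -> -1
Grade 3: (-1)^(3*4/2) = (-1)^6 = 1, coeff -3 -> -3
Grade 5: (-1)^(5*6/2) = (-1)^15 = -1, coeff 3 -> -3
Conjugated coefficients: -1, -3, -3


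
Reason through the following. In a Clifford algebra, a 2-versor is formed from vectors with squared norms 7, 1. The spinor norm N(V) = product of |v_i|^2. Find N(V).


Spinor norm N(V) = |v1|^2 * |v2|^2 * ... * |v2|^2
= 7 * 1
Running product: 7, 7
N(V) = 7


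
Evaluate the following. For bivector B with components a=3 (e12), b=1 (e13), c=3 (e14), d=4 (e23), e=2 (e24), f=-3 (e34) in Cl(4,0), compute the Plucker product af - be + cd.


Plucker relation: af - be + cd
a*f = 3*(-3) = -9
b*e = 1*2 = 2
c*d = 3*4 = 12
af - be + cd = -9 - 2 + 12
= 1


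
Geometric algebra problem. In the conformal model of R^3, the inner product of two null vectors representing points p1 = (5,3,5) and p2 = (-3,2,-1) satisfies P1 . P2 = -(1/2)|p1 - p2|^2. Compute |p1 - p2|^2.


p1 - p2 = (8, 1, 6)
|p1 - p2|^2 = 8^2 + 1^2 + 6^2
= 64 + 1 + 36
= 101


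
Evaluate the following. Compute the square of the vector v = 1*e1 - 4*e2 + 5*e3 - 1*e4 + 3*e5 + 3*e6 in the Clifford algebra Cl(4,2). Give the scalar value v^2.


v^2 = sum of c_i^2 * e_i^2
Positive signature terms (e_i^2 = +1): 1^2 + (-4)^2 + 5^2 + (-1)^2 = 43
Negative signature terms (e_j^2 = -1): 3^2 + 3^2 = 18
v^2 = 43 - 18 = 25


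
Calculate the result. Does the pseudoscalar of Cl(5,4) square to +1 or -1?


The pseudoscalar I = e1...e_n (product of all n generators) of Cl(p,q) satisfies I^2 = (-1)^(q + n(n-1)/2).
p = 5, q = 4, n = p + q = 9
n(n-1)/2 = 9 * 8 / 2 = 36
Exponent = q + n(n-1)/2 = 4 + 36 = 40
I^2 = (-1)^40 = +1


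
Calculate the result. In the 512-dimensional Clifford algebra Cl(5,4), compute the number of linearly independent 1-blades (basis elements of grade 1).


Number of grade-k basis blades in Cl(p,q) with n = p + q is C(n, k).
n = 5 + 4 = 9
C(9, 1) = 9! / (1! * 8!)
= 362880 / (1 * 40320)
= 9


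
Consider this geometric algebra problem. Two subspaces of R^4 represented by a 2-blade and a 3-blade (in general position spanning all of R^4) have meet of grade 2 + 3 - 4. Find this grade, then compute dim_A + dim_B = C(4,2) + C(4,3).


Meet grade = grade(A) + grade(B) - n
= 2 + 3 - 4 = 1
C(4,2) = 6
C(4,3) = 4
dim_A + dim_B = 6 + 4 = 10


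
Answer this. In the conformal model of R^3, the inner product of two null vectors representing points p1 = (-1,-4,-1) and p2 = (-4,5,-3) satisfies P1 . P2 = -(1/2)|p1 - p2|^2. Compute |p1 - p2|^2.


p1 - p2 = (3, -9, 2)
|p1 - p2|^2 = 3^2 + (-9)^2 + 2^2
= 9 + 81 + 4
= 94


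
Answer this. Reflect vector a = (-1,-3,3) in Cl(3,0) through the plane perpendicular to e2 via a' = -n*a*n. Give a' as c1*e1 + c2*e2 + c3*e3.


Reflection formula: a' = -n*a*n, with n = e2 (unit vector, n^2 = 1).
For reflection through hyperplane perp to e2:
The component along e2 flips sign, others stay.
a = (-1, -3, 3)
a' = (-1, 3, 3)
a' = -1*e1 + 3*e2 + 3*e3


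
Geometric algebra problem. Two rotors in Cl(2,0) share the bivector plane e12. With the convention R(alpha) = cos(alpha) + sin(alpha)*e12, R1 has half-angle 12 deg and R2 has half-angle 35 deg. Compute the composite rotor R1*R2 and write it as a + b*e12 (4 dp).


Same-plane rotors commute and their half-angles add:
R1*R2 = cos(a1 + a2) + sin(a1 + a2)*e12.
a1 + a2 = 12 + 35 = 47 deg
cos(47 deg) = 0.6820
sin(47 deg) = 0.7314
R1*R2 = 0.6820 + 0.7314*e12


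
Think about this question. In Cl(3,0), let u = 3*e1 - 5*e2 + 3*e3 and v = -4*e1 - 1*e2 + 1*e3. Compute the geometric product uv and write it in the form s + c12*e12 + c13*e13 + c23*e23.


In Cl(3,0): e_i^2 = 1, e_ie_j = -e_je_i for i != j.
Scalar part = u . v = 3*(-4) + (-5)*(-1) + 3*1
= -12 + 5 + 3 = -4
e12 coeff = 3*(-1) - (-5)*(-4) = -3 - 20 = -23
e13 coeff = 3*1 - 3*(-4) = 3 - (-12) = 15
e23 coeff = (-5)*1 - 3*(-1) = -5 - (-3) = -2
uv = -4 - 23*e12 + 15*e13 - 2*e23


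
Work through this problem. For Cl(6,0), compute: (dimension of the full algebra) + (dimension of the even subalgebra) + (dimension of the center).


n = 6 + 0 = 6
Total dim = 2^6 = 64
Even subalgebra dim = 2^5 = 32
n is even, so center dim = 1
Sum = 64 + 32 + 1 = 97


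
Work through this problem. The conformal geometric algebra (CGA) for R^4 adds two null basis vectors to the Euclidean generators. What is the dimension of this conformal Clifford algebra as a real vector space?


The conformal model of R^4 uses Cl(5,1): the 4 Euclidean generators plus two extra orthogonal generators e+ (e+^2 = +1) and e- (e-^2 = -1), from which the null vectors e0, einf are built.
Number of generators m = 4 + 2 = 6.
dim Cl(p,q) = 2^m = 2^6 = 64


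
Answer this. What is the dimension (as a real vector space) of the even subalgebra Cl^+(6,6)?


Even subalgebra dimension = 2^(n-1)
n = 6 + 6 = 12
2^(12 - 1) = 2^11 = 2048
Verification: sum of C(12,k) for even k = 1 + 66 + 495 + 924 + 495 + 66 + 1 = 2048
Result = 2048


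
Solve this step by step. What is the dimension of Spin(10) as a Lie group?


Spin(n) double-covers SO(n); both have Lie algebra so(n) of dimension n(n-1)/2.
n = 10
n(n-1) = 10 * 9 = 90
dim Spin(10) = 90/2 = 45


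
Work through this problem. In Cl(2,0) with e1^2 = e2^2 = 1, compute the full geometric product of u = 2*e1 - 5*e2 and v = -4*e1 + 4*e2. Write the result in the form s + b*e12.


Expand: (2*e1 - 5*e2)(-4*e1 + 4*e2)
= 2*(-4)*e1e1 + 2*4*e1e2 + (-5)*(-4)*e2e1 + (-5)*4*e2e2
Using e1^2 = e2^2 = 1, e2e1 = -e1e2:
Scalar part s = 2*(-4) + (-5)*4 = -8 + (-20) = -28
Bivector part b = 2*4 - (-5)*(-4) = 8 - 20 = -12
uv = -28 - 12*e12


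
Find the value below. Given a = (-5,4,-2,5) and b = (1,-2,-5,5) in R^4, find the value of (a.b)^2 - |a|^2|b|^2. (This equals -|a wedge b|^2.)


a . b = (-5)*1 + 4*(-2) + (-2)*(-5) + 5*5
= -5 + (-8) + 10 + 25 = 22
|a|^2 = (-5)^2 + 4^2 + (-2)^2 + 5^2 = 70
|b|^2 = 1^2 + (-2)^2 + (-5)^2 + 5^2 = 55
(a.b)^2 = 22^2 = 484
|a|^2 * |b|^2 = 70 * 55 = 3850
Result = 484 - 3850 = -3366


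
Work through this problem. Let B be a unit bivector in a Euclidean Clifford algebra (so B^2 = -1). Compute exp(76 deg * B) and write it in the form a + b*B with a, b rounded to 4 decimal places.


For a unit bivector B with B^2 = -1, the exponential series gives
e^(theta*B) = cos(theta) + sin(theta)*B (the GA analogue of Euler's formula).
theta = 76 degrees = 1.32645 rad
cos(76 deg) = 0.2419
sin(76 deg) = 0.9703
exp(theta*B) = 0.2419 + 0.9703*B


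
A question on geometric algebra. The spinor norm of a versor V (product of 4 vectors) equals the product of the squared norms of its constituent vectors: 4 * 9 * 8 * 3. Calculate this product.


Spinor norm N(V) = |v1|^2 * |v2|^2 * ... * |v4|^2
= 4 * 9 * 8 * 3
Running product: 4, 36, 288, 864
N(V) = 864


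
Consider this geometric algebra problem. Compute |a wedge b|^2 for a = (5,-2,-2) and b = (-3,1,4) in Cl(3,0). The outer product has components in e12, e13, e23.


a wedge b = (a1*b2 - a2*b1)*e12 + (a1*b3 - a3*b1)*e13 + (a2*b3 - a3*b2)*e23
e12 coeff: 5*1 - (-2)*(-3) = 5 - 6 = -1
e13 coeff: 5*4 - (-2)*(-3) = 20 - 6 = 14
e23 coeff: (-2)*4 - (-2)*1 = -8 - (-2) = -6
|a wedge b|^2 = (-1)^2 + 14^2 + (-6)^2
= 1 + 196 + 36
= 233


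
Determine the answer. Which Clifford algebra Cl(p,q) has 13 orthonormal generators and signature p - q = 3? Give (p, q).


We need p + q = 13 and p - q = 3.
Adding: 2p = 13 + 3 = 16, so p = 8.
Then q = 13 - 8 = 5.
(p, q) = (8, 5)


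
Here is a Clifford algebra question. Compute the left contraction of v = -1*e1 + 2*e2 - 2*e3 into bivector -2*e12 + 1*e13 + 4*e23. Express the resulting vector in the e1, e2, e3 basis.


Left contraction v _| B = <vB>_1 (grade-1 part of the geometric product vB).
Using e1_|e12 = e2, e2_|e12 = -e1, e1_|e13 = e3, e3_|e13 = -e1, e2_|e23 = e3, e3_|e23 = -e2:
e1 coeff: -v2*b12 - v3*b13 = -(2)*(-2) - (-2)*(1) = 6
e2 coeff: v1*b12 - v3*b23 = (-1)*(-2) - (-2)*(4) = 10
e3 coeff: v1*b13 + v2*b23 = (-1)*(1) + (2)*(4) = 7
v _| B = 6*e1 + 10*e2 + 7*e3


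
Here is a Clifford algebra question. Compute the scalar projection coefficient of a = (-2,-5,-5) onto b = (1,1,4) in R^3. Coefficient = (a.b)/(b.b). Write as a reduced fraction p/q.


Projection coefficient = (a . b) / (b . b)
a . b = (-2)*1 + (-5)*1 + (-5)*4
= -2 + (-5) + (-20) = -27
b . b = 1^2 + 1^2 + 4^2
= 1 + 1 + 16 = 18
Coefficient = -27/18
In lowest terms: -3/2


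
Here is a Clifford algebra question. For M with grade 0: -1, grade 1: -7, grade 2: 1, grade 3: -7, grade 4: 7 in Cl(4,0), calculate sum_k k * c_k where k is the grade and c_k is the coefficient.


Grade-weighted sum = sum of grade_k * coefficient_k
0*(-1) = 0
1*(-7) = -7
2*1 = 2
3*(-7) = -21
4*7 = 28
Total = 0 + (-7) + 2 + (-21) + 28 = 2


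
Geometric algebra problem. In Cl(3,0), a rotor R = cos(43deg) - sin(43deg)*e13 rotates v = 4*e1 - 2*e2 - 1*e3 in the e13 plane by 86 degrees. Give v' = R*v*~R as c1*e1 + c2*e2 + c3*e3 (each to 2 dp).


Rotor R = cos(43deg) - sin(43deg)*e13
Rotation angle theta = 2 * 43 = 86 degrees in the e13 plane (e1 -> e3).
The component perpendicular to the plane (e2) is invariant: v'_2 = v2 = -2.00
cos(86deg) = 0.0698, sin(86deg) = 0.9976
v'_1 = v1*cos(theta) - v3*sin(theta) = 4*0.0698 - (-1)*0.9976 = 1.28
v'_3 = v1*sin(theta) + v3*cos(theta) = 4*0.9976 + (-1)*0.0698 = 3.92
v' = 1.28*e1 - 2.00*e2 + 3.92*e3


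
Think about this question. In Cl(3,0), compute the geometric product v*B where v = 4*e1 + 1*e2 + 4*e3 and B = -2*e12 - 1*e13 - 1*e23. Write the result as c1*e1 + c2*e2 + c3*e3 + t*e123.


vB has grade-1 (vector) and grade-3 (trivector) parts: vB = (v _| B) + (v ^ B).
Vector part <vB>_1:
  e1: -v2*b12 - v3*b13 = -(1)*(-2) - (4)*(-1) = 6
  e2: v1*b12 - v3*b23 = (4)*(-2) - (4)*(-1) = -4
  e3: v1*b13 + v2*b23 = (4)*(-1) + (1)*(-1) = -5
Trivector part <vB>_3:
  e123: v1*b23 - v2*b13 + v3*b12 = (4)*(-1) - (1)*(-1) + (4)*(-2) = -11
vB = 6*e1 - 4*e2 - 5*e3 - 11*e123


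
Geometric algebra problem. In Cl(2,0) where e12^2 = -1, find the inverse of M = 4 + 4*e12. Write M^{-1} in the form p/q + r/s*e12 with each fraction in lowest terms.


M = 4 + 4*e12, where e12^2 = -1.
Since M commutes with its reverse ~M = a - b*e12, M * ~M = a^2 - b^2*e12^2 = a^2 + b^2.
So M^{-1} = ~M / (a^2 + b^2) = (a - b*e12)/(a^2 + b^2).
a^2 + b^2 = 16 + 16 = 32
Scalar part = 4/32 = 1/8
Bivector coeff = -4/32 = -1/8
M^{-1} = 1/8 - 1/8*e12


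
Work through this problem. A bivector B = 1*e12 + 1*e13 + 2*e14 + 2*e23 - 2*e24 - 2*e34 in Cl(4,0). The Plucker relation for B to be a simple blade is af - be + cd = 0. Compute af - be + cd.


Plucker relation: af - be + cd
a*f = 1*(-2) = -2
b*e = 1*(-2) = -2
c*d = 2*2 = 4
af - be + cd = -2 - (-2) + 4
= 4


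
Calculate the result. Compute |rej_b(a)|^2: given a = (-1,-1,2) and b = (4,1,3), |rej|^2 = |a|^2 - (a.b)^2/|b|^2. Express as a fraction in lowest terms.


|a|^2 = (-1)^2 + (-1)^2 + 2^2 = 6
|b|^2 = 4^2 + 1^2 + 3^2 = 26
a . b = (-1)*4 + (-1)*1 + 2*3 = 1
(a.b)^2 = 1^2 = 1
|rej|^2 = 6 - 1/26
= (156 - 1)/26
= 155/26
In lowest terms: 155/26


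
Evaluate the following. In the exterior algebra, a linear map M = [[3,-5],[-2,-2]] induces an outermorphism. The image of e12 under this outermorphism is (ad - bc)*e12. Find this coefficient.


The outermorphism of a linear map f sends e1^e2 to f(e1)^f(e2).
f(e1) = 3*e1 - 2*e2
f(e2) = -5*e1 - 2*e2
f(e1) ^ f(e2) = (3*e1 - 2*e2) ^ (-5*e1 - 2*e2)
= 3*(-2)*e12 + (-2)*(-5)*e21
= (-6 - 10)*e12
= -16*e12
Coefficient = -16


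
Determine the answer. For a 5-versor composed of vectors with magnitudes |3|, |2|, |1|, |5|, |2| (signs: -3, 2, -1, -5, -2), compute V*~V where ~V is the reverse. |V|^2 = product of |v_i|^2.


Each vector v_i has |v_i|^2 = s_i^2
Squared scales: (-3)^2 = 9, 2^2 = 4, (-1)^2 = 1, (-5)^2 = 25, (-2)^2 = 4
|V|^2 = 9 * 4 * 1 * 25 * 4
= 3600


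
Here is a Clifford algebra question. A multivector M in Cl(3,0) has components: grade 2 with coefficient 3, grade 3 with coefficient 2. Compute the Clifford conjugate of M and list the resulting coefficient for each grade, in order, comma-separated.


Clifford conjugate sign for grade k: (-1)^(k(k+1)/2)
Grade 2: (-1)^(2*3/2) = (-1)^3 = -1, coeff 3 -> -3
Grade 3: (-1)^(3*4/2) = (-1)^6 = 1, coeff 2 -> 2
Conjugated coefficients: -3, 2


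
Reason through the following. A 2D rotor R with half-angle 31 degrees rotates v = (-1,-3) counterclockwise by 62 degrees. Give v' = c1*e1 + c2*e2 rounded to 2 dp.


Rotor R = cos(31deg) - sin(31deg)*e12
Rotation angle theta = 2 * 31 = 62 degrees
v' = R*v*~R rotates v by theta.
cos(62deg) = 0.4695, sin(62deg) = 0.8829
v'_1 = -1*cos(62deg) - (-3)*sin(62deg)
= -1*0.4695 - (-3)*0.8829
= 2.18
v'_2 = -1*sin(62deg) + (-3)*cos(62deg)
= -1*0.8829 + (-3)*0.4695
= -2.29
v' = 2.18*e1 - 2.29*e2


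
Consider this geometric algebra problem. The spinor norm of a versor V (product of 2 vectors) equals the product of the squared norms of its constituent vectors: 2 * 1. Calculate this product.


Spinor norm N(V) = |v1|^2 * |v2|^2 * ... * |v2|^2
= 2 * 1
Running product: 2, 2
N(V) = 2


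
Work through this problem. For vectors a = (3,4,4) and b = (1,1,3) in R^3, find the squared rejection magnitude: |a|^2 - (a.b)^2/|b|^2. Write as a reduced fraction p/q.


|a|^2 = 3^2 + 4^2 + 4^2 = 41
|b|^2 = 1^2 + 1^2 + 3^2 = 11
a . b = 3*1 + 4*1 + 4*3 = 19
(a.b)^2 = 19^2 = 361
|rej|^2 = 41 - 361/11
= (451 - 361)/11
= 90/11
In lowest terms: 90/11


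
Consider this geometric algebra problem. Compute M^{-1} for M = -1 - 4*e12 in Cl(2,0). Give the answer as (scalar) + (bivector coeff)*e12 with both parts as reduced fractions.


M = -1 - 4*e12, where e12^2 = -1.
Since M commutes with its reverse ~M = a - b*e12, M * ~M = a^2 - b^2*e12^2 = a^2 + b^2.
So M^{-1} = ~M / (a^2 + b^2) = (a - b*e12)/(a^2 + b^2).
a^2 + b^2 = 1 + 16 = 17
Scalar part = -1/17 = -1/17
Bivector coeff = 4/17 = 4/17
M^{-1} = -1/17 + 4/17*e12


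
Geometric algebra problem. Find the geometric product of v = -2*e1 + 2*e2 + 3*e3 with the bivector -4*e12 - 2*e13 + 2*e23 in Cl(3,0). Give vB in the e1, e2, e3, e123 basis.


vB has grade-1 (vector) and grade-3 (trivector) parts: vB = (v _| B) + (v ^ B).
Vector part <vB>_1:
  e1: -v2*b12 - v3*b13 = -(2)*(-4) - (3)*(-2) = 14
  e2: v1*b12 - v3*b23 = (-2)*(-4) - (3)*(2) = 2
  e3: v1*b13 + v2*b23 = (-2)*(-2) + (2)*(2) = 8
Trivector part <vB>_3:
  e123: v1*b23 - v2*b13 + v3*b12 = (-2)*(2) - (2)*(-2) + (3)*(-4) = -12
vB = 14*e1 + 2*e2 + 8*e3 - 12*e123


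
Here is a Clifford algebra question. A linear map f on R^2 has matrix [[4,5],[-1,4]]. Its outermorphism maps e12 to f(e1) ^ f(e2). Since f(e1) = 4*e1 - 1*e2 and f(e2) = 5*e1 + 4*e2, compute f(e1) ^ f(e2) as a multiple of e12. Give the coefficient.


The outermorphism of a linear map f sends e1^e2 to f(e1)^f(e2).
f(e1) = 4*e1 - 1*e2
f(e2) = 5*e1 + 4*e2
f(e1) ^ f(e2) = (4*e1 - 1*e2) ^ (5*e1 + 4*e2)
= 4*4*e12 + (-1)*5*e21
= (16 - (-5))*e12
= 21*e12
Coefficient = 21


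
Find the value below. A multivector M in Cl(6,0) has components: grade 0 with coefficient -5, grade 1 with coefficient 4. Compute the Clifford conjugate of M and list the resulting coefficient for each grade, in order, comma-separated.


Clifford conjugate sign for grade k: (-1)^(k(k+1)/2)
Grade 0: (-1)^(0*1/2) = (-1)^0 = 1, coeff -5 -> -5
Grade 1: (-1)^(1*2/2) = (-1)^1 = -1, coeff 4 -> -4
Conjugated coefficients: -5, -4


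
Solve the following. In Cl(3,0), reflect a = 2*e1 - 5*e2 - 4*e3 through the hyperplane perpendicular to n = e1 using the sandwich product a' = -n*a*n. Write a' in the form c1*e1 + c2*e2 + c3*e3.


Reflection formula: a' = -n*a*n, with n = e1 (unit vector, n^2 = 1).
For reflection through hyperplane perp to e1:
The component along e1 flips sign, others stay.
a = (2, -5, -4)
a' = (-2, -5, -4)
a' = -2*e1 - 5*e2 - 4*e3


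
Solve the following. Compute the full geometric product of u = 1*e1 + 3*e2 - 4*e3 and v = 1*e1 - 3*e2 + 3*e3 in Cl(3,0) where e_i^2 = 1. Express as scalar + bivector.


In Cl(3,0): e_i^2 = 1, e_ie_j = -e_je_i for i != j.
Scalar part = u . v = 1*1 + 3*(-3) + (-4)*3
= 1 + (-9) + (-12) = -20
e12 coeff = 1*(-3) - 3*1 = -3 - 3 = -6
e13 coeff = 1*3 - (-4)*1 = 3 - (-4) = 7
e23 coeff = 3*3 - (-4)*(-3) = 9 - 12 = -3
uv = -20 - 6*e12 + 7*e13 - 3*e23


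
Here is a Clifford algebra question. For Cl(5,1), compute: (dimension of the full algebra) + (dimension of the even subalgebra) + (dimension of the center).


n = 5 + 1 = 6
Total dim = 2^6 = 64
Even subalgebra dim = 2^5 = 32
n is even, so center dim = 1
Sum = 64 + 32 + 1 = 97


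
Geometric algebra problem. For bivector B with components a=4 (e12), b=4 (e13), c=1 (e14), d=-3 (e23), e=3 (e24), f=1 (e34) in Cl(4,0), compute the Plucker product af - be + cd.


Plucker relation: af - be + cd
a*f = 4*1 = 4
b*e = 4*3 = 12
c*d = 1*(-3) = -3
af - be + cd = 4 - 12 + (-3)
= -11


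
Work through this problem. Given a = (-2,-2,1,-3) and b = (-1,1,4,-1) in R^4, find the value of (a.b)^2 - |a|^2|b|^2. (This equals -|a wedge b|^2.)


a . b = (-2)*(-1) + (-2)*1 + 1*4 + (-3)*(-1)
= 2 + (-2) + 4 + 3 = 7
|a|^2 = (-2)^2 + (-2)^2 + 1^2 + (-3)^2 = 18
|b|^2 = (-1)^2 + 1^2 + 4^2 + (-1)^2 = 19
(a.b)^2 = 7^2 = 49
|a|^2 * |b|^2 = 18 * 19 = 342
Result = 49 - 342 = -293


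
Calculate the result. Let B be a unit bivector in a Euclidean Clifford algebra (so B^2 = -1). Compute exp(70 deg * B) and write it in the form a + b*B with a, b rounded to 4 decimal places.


For a unit bivector B with B^2 = -1, the exponential series gives
e^(theta*B) = cos(theta) + sin(theta)*B (the GA analogue of Euler's formula).
theta = 70 degrees = 1.22173 rad
cos(70 deg) = 0.3420
sin(70 deg) = 0.9397
exp(theta*B) = 0.3420 + 0.9397*B


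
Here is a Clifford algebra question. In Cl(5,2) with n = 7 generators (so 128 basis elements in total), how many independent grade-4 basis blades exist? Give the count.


Number of grade-k basis blades in Cl(p,q) with n = p + q is C(n, k).
n = 5 + 2 = 7
C(7, 4) = 7! / (4! * 3!)
= 5040 / (24 * 6)
= 35


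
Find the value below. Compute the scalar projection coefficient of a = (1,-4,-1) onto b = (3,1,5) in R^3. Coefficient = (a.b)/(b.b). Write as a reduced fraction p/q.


Projection coefficient = (a . b) / (b . b)
a . b = 1*3 + (-4)*1 + (-1)*5
= 3 + (-4) + (-5) = -6
b . b = 3^2 + 1^2 + 5^2
= 9 + 1 + 25 = 35
Coefficient = -6/35
In lowest terms: -6/35


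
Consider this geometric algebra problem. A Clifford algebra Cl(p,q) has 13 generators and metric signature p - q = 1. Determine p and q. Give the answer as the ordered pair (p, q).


We need p + q = 13 and p - q = 1.
Adding: 2p = 13 + 1 = 14, so p = 7.
Then q = 13 - 7 = 6.
(p, q) = (7, 6)


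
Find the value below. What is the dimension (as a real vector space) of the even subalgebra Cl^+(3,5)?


Even subalgebra dimension = 2^(n-1)
n = 3 + 5 = 8
2^(8 - 1) = 2^7 = 128
Verification: sum of C(8,k) for even k = 1 + 28 + 70 + 28 + 1 = 128
Result = 128


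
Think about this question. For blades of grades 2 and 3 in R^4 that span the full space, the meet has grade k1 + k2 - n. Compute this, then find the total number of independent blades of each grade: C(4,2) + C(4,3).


Meet grade = grade(A) + grade(B) - n
= 2 + 3 - 4 = 1
C(4,2) = 6
C(4,3) = 4
dim_A + dim_B = 6 + 4 = 10


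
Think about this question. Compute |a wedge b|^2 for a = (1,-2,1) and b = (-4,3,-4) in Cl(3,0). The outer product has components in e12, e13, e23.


a wedge b = (a1*b2 - a2*b1)*e12 + (a1*b3 - a3*b1)*e13 + (a2*b3 - a3*b2)*e23
e12 coeff: 1*3 - (-2)*(-4) = 3 - 8 = -5
e13 coeff: 1*(-4) - 1*(-4) = -4 - (-4) = 0
e23 coeff: (-2)*(-4) - 1*3 = 8 - 3 = 5
|a wedge b|^2 = (-5)^2 + 0^2 + 5^2
= 25 + 0 + 25
= 50


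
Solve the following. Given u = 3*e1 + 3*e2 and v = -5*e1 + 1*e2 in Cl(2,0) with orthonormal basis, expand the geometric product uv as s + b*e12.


Expand: (3*e1 + 3*e2)(-5*e1 + 1*e2)
= 3*(-5)*e1e1 + 3*1*e1e2 + 3*(-5)*e2e1 + 3*1*e2e2
Using e1^2 = e2^2 = 1, e2e1 = -e1e2:
Scalar part s = 3*(-5) + 3*1 = -15 + 3 = -12
Bivector part b = 3*1 - 3*(-5) = 3 - (-15) = 18
uv = -12 + 18*e12


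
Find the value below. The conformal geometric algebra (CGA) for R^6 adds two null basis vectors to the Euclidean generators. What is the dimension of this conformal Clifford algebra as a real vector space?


The conformal model of R^6 uses Cl(7,1): the 6 Euclidean generators plus two extra orthogonal generators e+ (e+^2 = +1) and e- (e-^2 = -1), from which the null vectors e0, einf are built.
Number of generators m = 6 + 2 = 8.
dim Cl(p,q) = 2^m = 2^8 = 256


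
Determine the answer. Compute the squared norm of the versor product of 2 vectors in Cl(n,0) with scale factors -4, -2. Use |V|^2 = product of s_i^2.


Each vector v_i has |v_i|^2 = s_i^2
Squared scales: (-4)^2 = 16, (-2)^2 = 4
|V|^2 = 16 * 4
= 64


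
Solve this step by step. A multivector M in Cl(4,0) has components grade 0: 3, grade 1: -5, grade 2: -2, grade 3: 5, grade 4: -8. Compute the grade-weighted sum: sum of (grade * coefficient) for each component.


Grade-weighted sum = sum of grade_k * coefficient_k
0*3 = 0
1*(-5) = -5
2*(-2) = -4
3*5 = 15
4*(-8) = -32
Total = 0 + (-5) + (-4) + 15 + (-32) = -26


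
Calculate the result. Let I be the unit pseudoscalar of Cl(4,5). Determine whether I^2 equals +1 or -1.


The pseudoscalar I = e1...e_n (product of all n generators) of Cl(p,q) satisfies I^2 = (-1)^(q + n(n-1)/2).
p = 4, q = 5, n = p + q = 9
n(n-1)/2 = 9 * 8 / 2 = 36
Exponent = q + n(n-1)/2 = 5 + 36 = 41
I^2 = (-1)^41 = -1


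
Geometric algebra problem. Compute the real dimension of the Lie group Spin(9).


Spin(n) double-covers SO(n); both have Lie algebra so(n) of dimension n(n-1)/2.
n = 9
n(n-1) = 9 * 8 = 72
dim Spin(9) = 72/2 = 36


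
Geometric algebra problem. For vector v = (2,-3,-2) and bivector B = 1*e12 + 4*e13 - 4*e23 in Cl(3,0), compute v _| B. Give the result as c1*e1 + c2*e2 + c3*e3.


Left contraction v _| B = <vB>_1 (grade-1 part of the geometric product vB).
Using e1_|e12 = e2, e2_|e12 = -e1, e1_|e13 = e3, e3_|e13 = -e1, e2_|e23 = e3, e3_|e23 = -e2:
e1 coeff: -v2*b12 - v3*b13 = -(-3)*(1) - (-2)*(4) = 11
e2 coeff: v1*b12 - v3*b23 = (2)*(1) - (-2)*(-4) = -6
e3 coeff: v1*b13 + v2*b23 = (2)*(4) + (-3)*(-4) = 20
v _| B = 11*e1 - 6*e2 + 20*e3


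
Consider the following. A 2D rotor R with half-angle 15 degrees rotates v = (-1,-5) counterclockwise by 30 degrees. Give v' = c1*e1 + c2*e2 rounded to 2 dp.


Rotor R = cos(15deg) - sin(15deg)*e12
Rotation angle theta = 2 * 15 = 30 degrees
v' = R*v*~R rotates v by theta.
cos(30deg) = 0.8660, sin(30deg) = 0.5000
v'_1 = -1*cos(30deg) - (-5)*sin(30deg)
= -1*0.8660 - (-5)*0.5000
= 1.63
v'_2 = -1*sin(30deg) + (-5)*cos(30deg)
= -1*0.5000 + (-5)*0.8660
= -4.83
v' = 1.63*e1 - 4.83*e2


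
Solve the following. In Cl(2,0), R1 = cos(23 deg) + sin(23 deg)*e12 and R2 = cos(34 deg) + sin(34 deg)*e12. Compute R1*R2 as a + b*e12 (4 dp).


Same-plane rotors commute and their half-angles add:
R1*R2 = cos(a1 + a2) + sin(a1 + a2)*e12.
a1 + a2 = 23 + 34 = 57 deg
cos(57 deg) = 0.5446
sin(57 deg) = 0.8387
R1*R2 = 0.5446 + 0.8387*e12


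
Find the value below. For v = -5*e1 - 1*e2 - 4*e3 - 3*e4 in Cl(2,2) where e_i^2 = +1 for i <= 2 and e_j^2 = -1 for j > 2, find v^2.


v^2 = sum of c_i^2 * e_i^2
Positive signature terms (e_i^2 = +1): (-5)^2 + (-1)^2 = 26
Negative signature terms (e_j^2 = -1): (-4)^2 + (-3)^2 = 25
v^2 = 26 - 25 = 1


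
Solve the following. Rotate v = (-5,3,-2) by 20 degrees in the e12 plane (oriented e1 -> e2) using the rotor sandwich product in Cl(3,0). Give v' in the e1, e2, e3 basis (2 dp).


Rotor R = cos(10deg) - sin(10deg)*e12
Rotation angle theta = 2 * 10 = 20 degrees in the e12 plane (e1 -> e2).
The component perpendicular to the plane (e3) is invariant: v'_3 = v3 = -2.00
cos(20deg) = 0.9397, sin(20deg) = 0.3420
v'_1 = v1*cos(theta) - v2*sin(theta) = -5*0.9397 - 3*0.3420 = -5.72
v'_2 = v1*sin(theta) + v2*cos(theta) = -5*0.3420 + 3*0.9397 = 1.11
v' = -5.72*e1 + 1.11*e2 - 2.00*e3


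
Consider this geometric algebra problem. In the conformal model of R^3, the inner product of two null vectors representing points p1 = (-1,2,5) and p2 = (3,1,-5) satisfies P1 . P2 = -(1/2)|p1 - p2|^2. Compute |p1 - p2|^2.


p1 - p2 = (-4, 1, 10)
|p1 - p2|^2 = (-4)^2 + 1^2 + 10^2
= 16 + 1 + 100
= 117


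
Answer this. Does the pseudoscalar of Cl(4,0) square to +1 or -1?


The pseudoscalar I = e1...e_n (product of all n generators) of Cl(p,q) satisfies I^2 = (-1)^(q + n(n-1)/2).
p = 4, q = 0, n = p + q = 4
n(n-1)/2 = 4 * 3 / 2 = 6
Exponent = q + n(n-1)/2 = 0 + 6 = 6
I^2 = (-1)^6 = +1


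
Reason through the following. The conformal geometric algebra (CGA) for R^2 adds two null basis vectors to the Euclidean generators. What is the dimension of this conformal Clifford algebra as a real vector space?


The conformal model of R^2 uses Cl(3,1): the 2 Euclidean generators plus two extra orthogonal generators e+ (e+^2 = +1) and e- (e-^2 = -1), from which the null vectors e0, einf are built.
Number of generators m = 2 + 2 = 4.
dim Cl(p,q) = 2^m = 2^4 = 16


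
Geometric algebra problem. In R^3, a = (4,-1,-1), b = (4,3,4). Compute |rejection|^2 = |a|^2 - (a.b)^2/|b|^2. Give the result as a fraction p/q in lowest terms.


|a|^2 = 4^2 + (-1)^2 + (-1)^2 = 18
|b|^2 = 4^2 + 3^2 + 4^2 = 41
a . b = 4*4 + (-1)*3 + (-1)*4 = 9
(a.b)^2 = 9^2 = 81
|rej|^2 = 18 - 81/41
= (738 - 81)/41
= 657/41
In lowest terms: 657/41


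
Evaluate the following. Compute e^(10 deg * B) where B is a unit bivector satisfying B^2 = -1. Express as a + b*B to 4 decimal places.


For a unit bivector B with B^2 = -1, the exponential series gives
e^(theta*B) = cos(theta) + sin(theta)*B (the GA analogue of Euler's formula).
theta = 10 degrees = 0.174533 rad
cos(10 deg) = 0.9848
sin(10 deg) = 0.1736
exp(theta*B) = 0.9848 + 0.1736*B


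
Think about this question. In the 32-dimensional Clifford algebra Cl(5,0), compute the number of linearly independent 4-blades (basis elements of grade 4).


Number of grade-k basis blades in Cl(p,q) with n = p + q is C(n, k).
n = 5 + 0 = 5
C(5, 4) = 5! / (4! * 1!)
= 120 / (24 * 1)
= 5


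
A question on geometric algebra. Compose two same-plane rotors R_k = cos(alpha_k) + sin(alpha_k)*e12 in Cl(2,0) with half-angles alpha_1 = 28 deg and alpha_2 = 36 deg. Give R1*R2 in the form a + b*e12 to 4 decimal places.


Same-plane rotors commute and their half-angles add:
R1*R2 = cos(a1 + a2) + sin(a1 + a2)*e12.
a1 + a2 = 28 + 36 = 64 deg
cos(64 deg) = 0.4384
sin(64 deg) = 0.8988
R1*R2 = 0.4384 + 0.8988*e12


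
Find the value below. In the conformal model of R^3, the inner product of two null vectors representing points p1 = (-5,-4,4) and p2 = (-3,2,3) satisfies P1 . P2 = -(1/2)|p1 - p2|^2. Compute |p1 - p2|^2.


p1 - p2 = (-2, -6, 1)
|p1 - p2|^2 = (-2)^2 + (-6)^2 + 1^2
= 4 + 36 + 1
= 41


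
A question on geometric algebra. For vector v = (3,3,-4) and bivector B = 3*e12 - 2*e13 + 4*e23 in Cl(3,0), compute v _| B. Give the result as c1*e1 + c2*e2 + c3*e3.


Left contraction v _| B = <vB>_1 (grade-1 part of the geometric product vB).
Using e1_|e12 = e2, e2_|e12 = -e1, e1_|e13 = e3, e3_|e13 = -e1, e2_|e23 = e3, e3_|e23 = -e2:
e1 coeff: -v2*b12 - v3*b13 = -(3)*(3) - (-4)*(-2) = -17
e2 coeff: v1*b12 - v3*b23 = (3)*(3) - (-4)*(4) = 25
e3 coeff: v1*b13 + v2*b23 = (3)*(-2) + (3)*(4) = 6
v _| B = -17*e1 + 25*e2 + 6*e3


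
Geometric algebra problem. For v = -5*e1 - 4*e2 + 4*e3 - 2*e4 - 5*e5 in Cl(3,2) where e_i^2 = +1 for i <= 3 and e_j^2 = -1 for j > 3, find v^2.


v^2 = sum of c_i^2 * e_i^2
Positive signature terms (e_i^2 = +1): (-5)^2 + (-4)^2 + 4^2 = 57
Negative signature terms (e_j^2 = -1): (-2)^2 + (-5)^2 = 29
v^2 = 57 - 29 = 28


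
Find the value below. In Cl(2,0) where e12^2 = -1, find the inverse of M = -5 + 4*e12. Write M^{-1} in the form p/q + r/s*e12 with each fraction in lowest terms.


M = -5 + 4*e12, where e12^2 = -1.
Since M commutes with its reverse ~M = a - b*e12, M * ~M = a^2 - b^2*e12^2 = a^2 + b^2.
So M^{-1} = ~M / (a^2 + b^2) = (a - b*e12)/(a^2 + b^2).
a^2 + b^2 = 25 + 16 = 41
Scalar part = -5/41 = -5/41
Bivector coeff = -4/41 = -4/41
M^{-1} = -5/41 - 4/41*e12


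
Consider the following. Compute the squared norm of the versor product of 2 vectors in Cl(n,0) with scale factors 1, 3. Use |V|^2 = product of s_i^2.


Each vector v_i has |v_i|^2 = s_i^2
Squared scales: 1^2 = 1, 3^2 = 9
|V|^2 = 1 * 9
= 9


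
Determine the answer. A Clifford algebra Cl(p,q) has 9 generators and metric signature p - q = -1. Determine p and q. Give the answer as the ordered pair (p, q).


We need p + q = 9 and p - q = -1.
Adding: 2p = 9 + (-1) = 8, so p = 4.
Then q = 9 - 4 = 5.
(p, q) = (4, 5)


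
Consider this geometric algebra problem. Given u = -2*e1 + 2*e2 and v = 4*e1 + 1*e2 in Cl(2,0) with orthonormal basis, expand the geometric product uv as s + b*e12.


Expand: (-2*e1 + 2*e2)(4*e1 + 1*e2)
= (-2)*4*e1e1 + (-2)*1*e1e2 + 2*4*e2e1 + 2*1*e2e2
Using e1^2 = e2^2 = 1, e2e1 = -e1e2:
Scalar part s = (-2)*4 + 2*1 = -8 + 2 = -6
Bivector part b = (-2)*1 - 2*4 = -2 - 8 = -10
uv = -6 - 10*e12


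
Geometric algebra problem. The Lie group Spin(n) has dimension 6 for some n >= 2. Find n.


dim Spin(n) = dim so(n) = n(n-1)/2.
Solve n(n-1)/2 = 6, i.e. n^2 - n - 12 = 0.
Discriminant = 1 + 8*6 = 49
n = (1 + sqrt(49))/2 = (1 + 7)/2 = 4


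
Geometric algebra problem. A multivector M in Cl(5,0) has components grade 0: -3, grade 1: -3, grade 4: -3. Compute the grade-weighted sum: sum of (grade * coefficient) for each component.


Grade-weighted sum = sum of grade_k * coefficient_k
0*(-3) = 0
1*(-3) = -3
4*(-3) = -12
Total = 0 + (-3) + (-12) = -15


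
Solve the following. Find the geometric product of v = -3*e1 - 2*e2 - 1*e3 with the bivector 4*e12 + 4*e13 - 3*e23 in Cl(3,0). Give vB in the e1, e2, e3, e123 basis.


vB has grade-1 (vector) and grade-3 (trivector) parts: vB = (v _| B) + (v ^ B).
Vector part <vB>_1:
  e1: -v2*b12 - v3*b13 = -(-2)*(4) - (-1)*(4) = 12
  e2: v1*b12 - v3*b23 = (-3)*(4) - (-1)*(-3) = -15
  e3: v1*b13 + v2*b23 = (-3)*(4) + (-2)*(-3) = -6
Trivector part <vB>_3:
  e123: v1*b23 - v2*b13 + v3*b12 = (-3)*(-3) - (-2)*(4) + (-1)*(4) = 13
vB = 12*e1 - 15*e2 - 6*e3 + 13*e123
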